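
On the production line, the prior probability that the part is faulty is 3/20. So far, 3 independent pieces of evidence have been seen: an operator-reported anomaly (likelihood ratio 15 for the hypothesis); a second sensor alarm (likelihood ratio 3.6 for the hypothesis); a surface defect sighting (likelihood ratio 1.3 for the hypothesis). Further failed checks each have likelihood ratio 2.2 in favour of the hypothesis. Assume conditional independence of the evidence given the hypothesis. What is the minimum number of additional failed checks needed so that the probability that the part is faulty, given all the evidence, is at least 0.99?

3

Prior odds = 0.15/0.85 = 3/17.
Combined Bayes factor of the evidence already in hand = 15 × 3.6 × 1.3 = 70.2.
Odds after that evidence = (3/17) × 70.2 = 1053/85.
Target odds = 0.99/0.01 = 99.
Need 2.2ⁿ ≥ 99 ÷ (1053/85) = 935/117.
2.2² = 4.84 falls short of 935/117 but 2.2³ = 10.648 reaches it, so n = 3.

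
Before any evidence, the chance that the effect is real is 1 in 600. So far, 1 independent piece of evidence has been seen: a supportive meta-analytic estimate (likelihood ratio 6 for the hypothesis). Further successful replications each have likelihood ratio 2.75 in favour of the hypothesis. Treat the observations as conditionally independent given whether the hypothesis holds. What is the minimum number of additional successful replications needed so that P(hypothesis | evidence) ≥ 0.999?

12

Prior odds = (1/600)/(599/600) = 1/599.
Bayes factor of the evidence already in hand = 6.
Odds after that evidence = (1/599) × 6 = 6/599.
Target odds = 0.999/0.001 = 999.
Need 2.75ⁿ ≥ 999 ÷ (6/599) = 99733.5.
2.75¹¹ ≈68023.6 falls short of 99733.5 but 2.75¹² ≈187065 reaches it, so n = 12.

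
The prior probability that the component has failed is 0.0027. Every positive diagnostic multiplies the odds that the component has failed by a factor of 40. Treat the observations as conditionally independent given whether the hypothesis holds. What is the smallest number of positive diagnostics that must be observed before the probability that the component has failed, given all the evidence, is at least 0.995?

Prior odds: 0.0027 ÷ 0.9973 = 27/9973.
Likelihood ratio per positive diagnostic = 40.
Target posterior odds = 0.995/0.005 = 199.
Require 40ⁿ ≥ 199 ÷ (27/9973) = 1984627/27.
40³ = 64000 falls short of 1984627/27 but 40⁴ = 2560000 reaches it, so n = 4.

4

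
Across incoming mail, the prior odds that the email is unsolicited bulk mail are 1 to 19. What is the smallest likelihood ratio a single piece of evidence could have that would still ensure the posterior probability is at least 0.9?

171

Prior odds = 1/19.
Target odds = 0.9/0.1 = 9.
Required Bayes factor = 9 ÷ (1/19) = 171.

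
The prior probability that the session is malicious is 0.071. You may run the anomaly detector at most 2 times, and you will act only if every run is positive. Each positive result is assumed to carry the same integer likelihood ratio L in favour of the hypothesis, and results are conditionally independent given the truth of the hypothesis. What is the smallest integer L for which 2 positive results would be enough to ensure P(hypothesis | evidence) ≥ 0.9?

Prior odds = 0.071/0.929 = 71/929.
Target odds = 0.9/0.1 = 9.
Need L² ≥ 9 ÷ (71/929) = 8361/71.
10² = 100 < 8361/71 ≤ 121 = 11², so L = 11.

11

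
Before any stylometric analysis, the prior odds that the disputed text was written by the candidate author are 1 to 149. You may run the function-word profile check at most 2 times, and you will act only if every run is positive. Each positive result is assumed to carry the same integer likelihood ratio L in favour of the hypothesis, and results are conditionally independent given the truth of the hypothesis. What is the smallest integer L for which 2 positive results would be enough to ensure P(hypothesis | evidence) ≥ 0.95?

Prior odds = 1/149.
Target odds = 0.95/0.05 = 19.
Need L² ≥ 19 ÷ (1/149) = 2831.
53² = 2809 < 2831 ≤ 2916 = 54², so L = 54.

54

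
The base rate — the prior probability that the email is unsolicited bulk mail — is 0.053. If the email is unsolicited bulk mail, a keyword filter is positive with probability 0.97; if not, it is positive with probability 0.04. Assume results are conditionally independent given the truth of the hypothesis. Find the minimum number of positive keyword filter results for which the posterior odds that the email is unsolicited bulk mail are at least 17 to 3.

Prior odds = 0.053/0.947 = 53/947.
Likelihood ratio of a positive = 0.97/0.04 = 24.25.
Target odds = 17/3.
Need (53/947) × 24.25ⁿ ≥ 17/3, i.e. 24.25ⁿ ≥ 16099/159.
24.25¹ = 24.25 falls short of 16099/159 but 24.25² = 588.0625 reaches it, so n = 2.

2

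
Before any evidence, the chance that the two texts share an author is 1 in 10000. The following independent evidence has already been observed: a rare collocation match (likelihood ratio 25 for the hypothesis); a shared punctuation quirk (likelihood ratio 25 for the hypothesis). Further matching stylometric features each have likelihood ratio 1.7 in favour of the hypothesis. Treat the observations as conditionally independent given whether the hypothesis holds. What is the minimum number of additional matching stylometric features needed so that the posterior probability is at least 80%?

Prior odds = 0.0001/0.9999 = 1/9999.
Combined Bayes factor of the evidence already in hand = 25 × 25 = 625.
Odds after that evidence = (1/9999) × 625 = 625/9999.
Target odds = 0.8/0.2 = 4.
Need 1.7ⁿ ≥ 4 ÷ (625/9999) = 63.9936.
1.7⁷ = 410338673/10000000 falls short of 63.9936 but 1.7⁸ ≈69.7576 reaches it, so n = 8.

8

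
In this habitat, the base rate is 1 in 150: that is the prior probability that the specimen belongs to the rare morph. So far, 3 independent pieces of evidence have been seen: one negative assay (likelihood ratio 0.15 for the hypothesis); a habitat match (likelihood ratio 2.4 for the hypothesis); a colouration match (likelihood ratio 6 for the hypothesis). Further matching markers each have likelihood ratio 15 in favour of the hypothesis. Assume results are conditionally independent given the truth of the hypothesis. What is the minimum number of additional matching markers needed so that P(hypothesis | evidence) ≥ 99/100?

Prior odds = (1/150)/(149/150) = 1/149.
Combined Bayes factor of the evidence already in hand = 0.15 × 2.4 × 6 = 2.16.
Odds after that evidence = (1/149) × 2.16 = 54/3725.
Target odds = 0.99/0.01 = 99.
Need 15ⁿ ≥ 99 ÷ (54/3725) = 40975/6.
15³ = 3375 falls short of 40975/6 but 15⁴ = 50625 reaches it, so n = 4.

4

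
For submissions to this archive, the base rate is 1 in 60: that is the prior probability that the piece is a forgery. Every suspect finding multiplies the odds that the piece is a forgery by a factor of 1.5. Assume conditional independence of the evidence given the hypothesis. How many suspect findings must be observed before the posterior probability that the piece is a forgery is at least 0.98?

Prior odds = (1/60)/(59/60) = 1/59.
Likelihood ratio per suspect finding = 1.5.
Target odds: 0.98 ÷ 0.02 = 49.
Need (1/59) × 1.5ⁿ ≥ 49, i.e. 1.5ⁿ ≥ 2891.
1.5¹⁹ ≈2216.84 falls short of 2891 but 1.5²⁰ ≈3325.26 reaches it, so n = 20.

20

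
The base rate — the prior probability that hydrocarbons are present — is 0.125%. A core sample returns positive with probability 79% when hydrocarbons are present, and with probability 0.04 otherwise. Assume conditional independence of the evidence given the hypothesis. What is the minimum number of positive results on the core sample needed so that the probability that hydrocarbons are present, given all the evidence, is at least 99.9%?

5

Prior odds: 0.00125 ÷ 0.99875 = 1/799.
Likelihood ratio of a positive result = 0.79/0.04 = 19.75.
Target odds: 0.999 ÷ 0.001 = 999.
Need (1/799) × 19.75ⁿ ≥ 999, i.e. 19.75ⁿ ≥ 798201.
19.75⁴ = 38950081/256 falls short of 798201 but 19.75⁵ ≈3.00494e+06 reaches it, so n = 5.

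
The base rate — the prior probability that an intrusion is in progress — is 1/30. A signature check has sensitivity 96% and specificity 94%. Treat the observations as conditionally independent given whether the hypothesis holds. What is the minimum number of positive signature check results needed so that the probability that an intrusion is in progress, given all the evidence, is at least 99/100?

3

Prior odds = (1/30)/(29/30) = 1/29.
False-positive rate = 1 − 0.94 = 0.06; likelihood ratio of a positive = 0.96/0.06 = 16.
Target posterior odds = 0.99/0.01 = 99.
Need (1/29) × 16ⁿ ≥ 99, i.e. 16ⁿ ≥ 2871.
16² = 256 falls short of 2871 but 16³ = 4096 reaches it, so n = 3.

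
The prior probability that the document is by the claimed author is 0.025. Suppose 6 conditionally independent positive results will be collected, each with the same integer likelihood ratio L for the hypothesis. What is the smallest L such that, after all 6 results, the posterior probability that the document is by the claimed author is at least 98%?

4

Prior odds = 0.025/0.975 = 1/39.
Target odds = 0.98/0.02 = 49.
Need L⁶ ≥ 49 ÷ (1/39) = 1911.
3⁶ = 729 < 1911 ≤ 4096 = 4⁶, so L = 4.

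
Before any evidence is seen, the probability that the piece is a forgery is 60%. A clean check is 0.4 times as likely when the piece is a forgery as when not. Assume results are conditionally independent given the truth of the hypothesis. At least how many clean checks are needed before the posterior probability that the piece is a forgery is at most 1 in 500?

8

Prior odds = 0.6/0.4 = 1.5.
Likelihood ratio per clean check = 0.4.
Target posterior odds = 0.002/0.998 = 1/499.
Require 0.4ⁿ ≤ 1/499 ÷ 1.5 = 2/1497.
0.4⁷ = 128/78125 is still above 2/1497 but 0.4⁸ = 256/390625 is at or below it, so n = 8.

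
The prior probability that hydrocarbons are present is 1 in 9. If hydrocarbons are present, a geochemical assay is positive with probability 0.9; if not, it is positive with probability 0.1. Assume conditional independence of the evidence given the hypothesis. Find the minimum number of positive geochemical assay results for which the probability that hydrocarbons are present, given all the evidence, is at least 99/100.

Prior odds: (1/9) ÷ (8/9) = 0.125.
Likelihood ratio of a positive = 0.9/0.1 = 9.
Target posterior odds = 0.99/0.01 = 99.
Require 9ⁿ ≥ 99 ÷ 0.125 = 792.
9³ = 729 falls short of 792 but 9⁴ = 6561 reaches it, so n = 4.

4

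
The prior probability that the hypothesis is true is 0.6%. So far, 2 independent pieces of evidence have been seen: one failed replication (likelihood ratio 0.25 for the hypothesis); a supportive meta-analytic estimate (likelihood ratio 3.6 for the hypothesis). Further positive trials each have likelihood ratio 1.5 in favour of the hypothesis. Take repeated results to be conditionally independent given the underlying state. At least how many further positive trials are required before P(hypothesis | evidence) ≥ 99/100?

Prior odds = 0.006/0.994 = 3/497.
Combined Bayes factor of the evidence already in hand = 0.25 × 3.6 = 0.9.
Odds after that evidence = (3/497) × 0.9 = 27/4970.
Target odds = 0.99/0.01 = 99.
Need 1.5ⁿ ≥ 99 ÷ (27/4970) = 54670/3.
1.5²⁴ ≈16834.1 falls short of 54670/3 but 1.5²⁵ ≈25251.2 reaches it, so n = 25.

25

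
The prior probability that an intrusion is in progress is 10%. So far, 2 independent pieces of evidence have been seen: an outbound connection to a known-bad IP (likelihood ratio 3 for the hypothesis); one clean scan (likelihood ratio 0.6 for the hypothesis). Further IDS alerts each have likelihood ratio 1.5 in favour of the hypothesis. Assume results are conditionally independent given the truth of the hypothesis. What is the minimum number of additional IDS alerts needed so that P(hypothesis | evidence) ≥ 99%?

16

Prior odds = 0.1/0.9 = 1/9.
Combined Bayes factor of the evidence already in hand = 3 × 0.6 = 1.8.
Odds after that evidence = (1/9) × 1.8 = 0.2.
Target odds = 0.99/0.01 = 99.
Need 1.5ⁿ ≥ 99 ÷ 0.2 = 495.
1.5¹⁵ = 14348907/32768 falls short of 495 but 1.5¹⁶ = 43046721/65536 reaches it, so n = 16.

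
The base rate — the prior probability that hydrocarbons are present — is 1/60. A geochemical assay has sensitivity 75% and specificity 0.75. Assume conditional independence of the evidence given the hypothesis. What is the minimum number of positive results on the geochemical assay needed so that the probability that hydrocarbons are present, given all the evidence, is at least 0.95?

7

Prior odds: (1/60) ÷ (59/60) = 1/59.
False-positive rate = 1 − 0.75 = 0.25; likelihood ratio of a positive = 0.75/0.25 = 3.
Target posterior odds = 0.95/0.05 = 19.
Require 3ⁿ ≥ 19 ÷ (1/59) = 1121.
3⁶ = 729 falls short of 1121 but 3⁷ = 2187 reaches it, so n = 7.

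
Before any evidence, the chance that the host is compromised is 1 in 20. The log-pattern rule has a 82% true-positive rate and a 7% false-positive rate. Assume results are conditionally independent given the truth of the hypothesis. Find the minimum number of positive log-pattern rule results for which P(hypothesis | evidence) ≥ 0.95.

3

Prior odds = 0.05/0.95 = 1/19.
Likelihood ratio of a positive result = 0.82/0.07 = 82/7.
Target odds: 0.95 ÷ 0.05 = 19.
Need (1/19) × (82/7)ⁿ ≥ 19, i.e. (82/7)ⁿ ≥ 361.
(82/7)² = 6724/49 falls short of 361 but (82/7)³ = 551368/343 reaches it, so n = 3.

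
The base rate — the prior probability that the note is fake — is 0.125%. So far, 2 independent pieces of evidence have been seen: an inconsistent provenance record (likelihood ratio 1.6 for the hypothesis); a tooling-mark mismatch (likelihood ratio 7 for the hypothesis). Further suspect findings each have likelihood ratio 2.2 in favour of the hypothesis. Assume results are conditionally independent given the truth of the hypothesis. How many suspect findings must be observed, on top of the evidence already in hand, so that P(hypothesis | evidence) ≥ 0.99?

Prior odds = 0.00125/0.99875 = 1/799.
Combined Bayes factor of the evidence already in hand = 1.6 × 7 = 11.2.
Odds after that evidence = (1/799) × 11.2 = 56/3995.
Target odds = 0.99/0.01 = 99.
Need 2.2ⁿ ≥ 99 ÷ (56/3995) = 395505/56.
2.2¹¹ ≈5843.18 falls short of 395505/56 but 2.2¹² ≈12855 reaches it, so n = 12.

12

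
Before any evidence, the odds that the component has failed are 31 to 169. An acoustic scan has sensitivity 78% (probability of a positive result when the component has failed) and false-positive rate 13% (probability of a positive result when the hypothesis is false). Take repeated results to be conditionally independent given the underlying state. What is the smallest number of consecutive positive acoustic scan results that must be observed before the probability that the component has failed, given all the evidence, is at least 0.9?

3

Prior odds = 31/169.
Likelihood ratio of a positive result = 0.78/0.13 = 6.
Target odds: 0.9 ÷ 0.1 = 9.
Need (31/169) × 6ⁿ ≥ 9, i.e. 6ⁿ ≥ 1521/31.
6² = 36 falls short of 1521/31 but 6³ = 216 reaches it, so n = 3.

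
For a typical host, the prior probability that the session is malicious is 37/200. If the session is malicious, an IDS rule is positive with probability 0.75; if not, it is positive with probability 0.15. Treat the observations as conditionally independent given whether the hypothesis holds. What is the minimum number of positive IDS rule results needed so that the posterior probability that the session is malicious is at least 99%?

Prior odds: 0.185 ÷ 0.815 = 37/163.
Likelihood ratio of a positive = 0.75/0.15 = 5.
Target posterior odds = 0.99/0.01 = 99.
Require 5ⁿ ≥ 99 ÷ (37/163) = 16137/37.
5³ = 125 falls short of 16137/37 but 5⁴ = 625 reaches it, so n = 4.

4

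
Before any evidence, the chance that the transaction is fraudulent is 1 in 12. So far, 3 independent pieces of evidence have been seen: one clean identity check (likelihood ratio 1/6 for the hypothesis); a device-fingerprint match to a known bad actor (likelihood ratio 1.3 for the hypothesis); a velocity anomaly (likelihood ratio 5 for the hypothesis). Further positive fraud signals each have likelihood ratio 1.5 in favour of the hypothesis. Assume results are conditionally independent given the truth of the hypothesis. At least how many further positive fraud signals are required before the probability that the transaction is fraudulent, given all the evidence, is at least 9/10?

Prior odds = (1/12)/(11/12) = 1/11.
Combined Bayes factor of the evidence already in hand = (1/6) × 1.3 × 5 = 13/12.
Odds after that evidence = (1/11) × 13/12 = 13/132.
Target odds = 0.9/0.1 = 9.
Need 1.5ⁿ ≥ 9 ÷ (13/132) = 1188/13.
1.5¹¹ = 177147/2048 falls short of 1188/13 but 1.5¹² = 531441/4096 reaches it, so n = 12.

12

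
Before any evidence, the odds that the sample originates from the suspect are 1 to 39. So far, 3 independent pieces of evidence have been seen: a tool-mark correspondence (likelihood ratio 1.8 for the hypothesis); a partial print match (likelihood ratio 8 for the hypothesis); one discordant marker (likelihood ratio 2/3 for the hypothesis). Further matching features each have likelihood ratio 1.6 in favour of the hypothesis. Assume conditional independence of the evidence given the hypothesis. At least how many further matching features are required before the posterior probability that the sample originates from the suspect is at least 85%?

Prior odds = 1/39.
Combined Bayes factor of the evidence already in hand = 1.8 × 8 × (2/3) = 9.6.
Odds after that evidence = (1/39) × 9.6 = 16/65.
Target odds = 0.85/0.15 = 17/3.
Need 1.6ⁿ ≥ 17/3 ÷ (16/65) = 1105/48.
1.6⁶ = 262144/15625 falls short of 1105/48 but 1.6⁷ = 2097152/78125 reaches it, so n = 7.

7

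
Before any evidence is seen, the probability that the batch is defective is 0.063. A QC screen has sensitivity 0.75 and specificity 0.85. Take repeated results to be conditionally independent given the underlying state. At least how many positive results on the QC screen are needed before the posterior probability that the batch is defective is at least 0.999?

6

Prior odds: 0.063 ÷ 0.937 = 63/937.
False-positive rate = 1 − 0.85 = 0.15; likelihood ratio of a positive = 0.75/0.15 = 5.
Target odds: 0.999 ÷ 0.001 = 999.
Require 5ⁿ ≥ 999 ÷ (63/937) = 104007/7.
5⁵ = 3125 falls short of 104007/7 but 5⁶ = 15625 reaches it, so n = 6.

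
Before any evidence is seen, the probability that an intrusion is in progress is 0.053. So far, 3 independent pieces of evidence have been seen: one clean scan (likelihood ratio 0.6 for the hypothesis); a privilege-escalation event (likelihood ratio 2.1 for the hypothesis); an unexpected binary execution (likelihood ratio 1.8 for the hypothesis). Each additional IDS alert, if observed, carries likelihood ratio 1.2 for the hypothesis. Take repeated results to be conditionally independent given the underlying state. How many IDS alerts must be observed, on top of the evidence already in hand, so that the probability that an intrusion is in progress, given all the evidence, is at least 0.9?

Prior odds = 0.053/0.947 = 53/947.
Combined Bayes factor of the evidence already in hand = 0.6 × 2.1 × 1.8 = 2.268.
Odds after that evidence = (53/947) × 2.268 = 30051/236750.
Target odds = 0.9/0.1 = 9.
Need 1.2ⁿ ≥ 9 ÷ (30051/236750) = 236750/3339.
1.2²³ ≈66.2474 falls short of 236750/3339 but 1.2²⁴ ≈79.4968 reaches it, so n = 24.

24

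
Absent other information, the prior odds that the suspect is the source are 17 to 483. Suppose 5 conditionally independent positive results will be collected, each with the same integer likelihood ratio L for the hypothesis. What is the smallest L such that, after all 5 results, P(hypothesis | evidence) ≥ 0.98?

5

Prior odds = 17/483.
Target odds = 0.98/0.02 = 49.
Need L⁵ ≥ 49 ÷ (17/483) = 23667/17.
4⁵ = 1024 < 23667/17 ≤ 3125 = 5⁵, so L = 5.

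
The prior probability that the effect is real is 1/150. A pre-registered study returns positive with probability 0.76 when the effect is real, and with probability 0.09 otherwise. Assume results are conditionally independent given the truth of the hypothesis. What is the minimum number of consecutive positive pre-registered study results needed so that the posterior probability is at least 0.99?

Prior odds: (1/150) ÷ (149/150) = 1/149.
Likelihood ratio of a positive result = 0.76/0.09 = 76/9.
Target odds: 0.99 ÷ 0.01 = 99.
Require (76/9)ⁿ ≥ 99 ÷ (1/149) = 14751.
(76/9)⁴ = 33362176/6561 falls short of 14751 but (76/9)⁵ ≈42939.3 reaches it, so n = 5.

5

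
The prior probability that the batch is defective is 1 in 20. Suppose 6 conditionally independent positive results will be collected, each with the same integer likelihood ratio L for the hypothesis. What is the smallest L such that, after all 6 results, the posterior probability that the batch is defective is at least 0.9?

3

Prior odds = 0.05/0.95 = 1/19.
Target odds = 0.9/0.1 = 9.
Need L⁶ ≥ 9 ÷ (1/19) = 171.
2⁶ = 64 < 171 ≤ 729 = 3⁶, so L = 3.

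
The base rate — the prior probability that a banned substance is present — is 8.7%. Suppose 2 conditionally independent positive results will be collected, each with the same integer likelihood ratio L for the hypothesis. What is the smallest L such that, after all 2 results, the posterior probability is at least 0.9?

Prior odds = 0.087/0.913 = 87/913.
Target odds = 0.9/0.1 = 9.
Need L² ≥ 9 ÷ (87/913) = 2739/29.
9² = 81 < 2739/29 ≤ 100 = 10², so L = 10.

10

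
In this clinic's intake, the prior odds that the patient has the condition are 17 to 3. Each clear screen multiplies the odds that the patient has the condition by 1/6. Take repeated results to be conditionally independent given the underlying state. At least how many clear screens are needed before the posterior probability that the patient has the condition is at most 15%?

Prior odds = 17/3.
Likelihood ratio per clear screen = 1/6.
Target odds: 0.15 ÷ 0.85 = 3/17.
Need (17/3) × (1/6)ⁿ ≤ 3/17, i.e. (1/6)ⁿ ≤ 9/289.
(1/6)¹ = 1/6 is still above 9/289 but (1/6)² = 1/36 is at or below it, so n = 2.

2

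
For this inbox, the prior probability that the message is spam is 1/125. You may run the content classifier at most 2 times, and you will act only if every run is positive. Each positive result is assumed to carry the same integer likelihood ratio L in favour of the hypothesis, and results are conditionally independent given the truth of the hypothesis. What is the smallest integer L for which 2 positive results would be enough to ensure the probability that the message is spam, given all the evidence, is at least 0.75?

20

Prior odds = 0.008/0.992 = 1/124.
Target odds = 0.75/0.25 = 3.
Need L² ≥ 3 ÷ (1/124) = 372.
19² = 361 < 372 ≤ 400 = 20², so L = 20.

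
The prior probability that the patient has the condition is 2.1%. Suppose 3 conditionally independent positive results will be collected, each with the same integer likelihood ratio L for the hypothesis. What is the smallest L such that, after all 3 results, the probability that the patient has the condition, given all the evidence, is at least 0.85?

7

Prior odds = 0.021/0.979 = 21/979.
Target odds = 0.85/0.15 = 17/3.
Need L³ ≥ 17/3 ÷ (21/979) = 16643/63.
6³ = 216 < 16643/63 ≤ 343 = 7³, so L = 7.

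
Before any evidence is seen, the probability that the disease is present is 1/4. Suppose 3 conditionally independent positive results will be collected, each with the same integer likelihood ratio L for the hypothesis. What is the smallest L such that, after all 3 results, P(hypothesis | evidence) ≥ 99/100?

7

Prior odds = 0.25/0.75 = 1/3.
Target odds = 0.99/0.01 = 99.
Need L³ ≥ 99 ÷ (1/3) = 297.
6³ = 216 < 297 ≤ 343 = 7³, so L = 7.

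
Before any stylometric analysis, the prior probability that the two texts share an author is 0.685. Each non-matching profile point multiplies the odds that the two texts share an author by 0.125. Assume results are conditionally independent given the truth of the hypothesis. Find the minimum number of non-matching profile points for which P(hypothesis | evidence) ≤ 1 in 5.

2

Prior odds: 0.685 ÷ 0.315 = 137/63.
Likelihood ratio per non-matching profile point = 0.125.
Target odds: 0.2 ÷ 0.8 = 0.25.
Require 0.125ⁿ ≤ 0.25 ÷ (137/63) = 63/548.
0.125¹ = 0.125 is still above 63/548 but 0.125² = 0.015625 is at or below it, so n = 2.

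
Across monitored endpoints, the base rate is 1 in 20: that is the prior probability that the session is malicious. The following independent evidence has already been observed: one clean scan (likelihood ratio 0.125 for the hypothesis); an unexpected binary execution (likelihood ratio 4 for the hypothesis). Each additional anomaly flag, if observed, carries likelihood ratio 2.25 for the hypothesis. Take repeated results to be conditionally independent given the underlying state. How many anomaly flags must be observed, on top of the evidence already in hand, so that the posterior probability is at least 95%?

Prior odds = 0.05/0.95 = 1/19.
Combined Bayes factor of the evidence already in hand = 0.125 × 4 = 0.5.
Odds after that evidence = (1/19) × 0.5 = 1/38.
Target odds = 0.95/0.05 = 19.
Need 2.25ⁿ ≥ 19 ÷ (1/38) = 722.
2.25⁸ = 43046721/65536 falls short of 722 but 2.25⁹ = 387420489/262144 reaches it, so n = 9.

9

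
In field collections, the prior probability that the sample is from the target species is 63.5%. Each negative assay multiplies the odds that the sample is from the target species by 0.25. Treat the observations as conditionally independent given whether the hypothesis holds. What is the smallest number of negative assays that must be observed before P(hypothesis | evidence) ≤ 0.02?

Prior odds = 0.635/0.365 = 127/73.
Likelihood ratio per negative assay = 0.25.
Target odds: 0.02 ÷ 0.98 = 1/49.
Need (127/73) × 0.25ⁿ ≤ 1/49, i.e. 0.25ⁿ ≤ 73/6223.
0.25³ = 0.015625 is still above 73/6223 but 0.25⁴ = 0.00390625 is at or below it, so n = 4.

4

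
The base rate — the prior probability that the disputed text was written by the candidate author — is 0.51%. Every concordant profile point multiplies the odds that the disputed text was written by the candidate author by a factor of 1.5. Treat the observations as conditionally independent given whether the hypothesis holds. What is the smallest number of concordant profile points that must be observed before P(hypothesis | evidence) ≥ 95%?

Prior odds = 0.0051/0.9949 = 51/9949.
Likelihood ratio per concordant profile point = 1.5.
Target odds: 0.95 ÷ 0.05 = 19.
Need (51/9949) × 1.5ⁿ ≥ 19, i.e. 1.5ⁿ ≥ 189031/51.
1.5²⁰ ≈3325.26 falls short of 189031/51 but 1.5²¹ ≈4987.89 reaches it, so n = 21.

21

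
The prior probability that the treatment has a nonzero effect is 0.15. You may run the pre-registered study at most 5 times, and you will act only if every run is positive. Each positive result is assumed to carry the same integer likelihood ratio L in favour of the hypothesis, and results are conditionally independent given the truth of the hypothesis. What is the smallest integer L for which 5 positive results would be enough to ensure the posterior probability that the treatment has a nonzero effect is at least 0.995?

5

Prior odds = 0.15/0.85 = 3/17.
Target odds = 0.995/0.005 = 199.
Need L⁵ ≥ 199 ÷ (3/17) = 3383/3.
4⁵ = 1024 < 3383/3 ≤ 3125 = 5⁵, so L = 5.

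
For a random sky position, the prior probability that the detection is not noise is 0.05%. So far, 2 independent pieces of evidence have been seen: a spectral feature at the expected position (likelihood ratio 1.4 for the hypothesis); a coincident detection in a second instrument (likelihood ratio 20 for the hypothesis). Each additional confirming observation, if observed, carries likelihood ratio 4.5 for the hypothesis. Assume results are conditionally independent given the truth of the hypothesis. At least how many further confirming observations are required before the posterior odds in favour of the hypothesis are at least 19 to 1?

5

Prior odds = 0.0005/0.9995 = 1/1999.
Combined Bayes factor of the evidence already in hand = 1.4 × 20 = 28.
Odds after that evidence = (1/1999) × 28 = 28/1999.
Target odds = 19.
Need 4.5ⁿ ≥ 19 ÷ (28/1999) = 37981/28.
4.5⁴ = 410.0625 falls short of 37981/28 but 4.5⁵ = 1845.28125 reaches it, so n = 5.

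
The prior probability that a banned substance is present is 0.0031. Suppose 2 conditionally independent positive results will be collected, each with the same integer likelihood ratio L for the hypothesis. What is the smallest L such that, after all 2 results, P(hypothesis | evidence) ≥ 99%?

179

Prior odds = 0.0031/0.9969 = 31/9969.
Target odds = 0.99/0.01 = 99.
Need L² ≥ 99 ÷ (31/9969) = 986931/31.
178² = 31684 < 986931/31 ≤ 32041 = 179², so L = 179.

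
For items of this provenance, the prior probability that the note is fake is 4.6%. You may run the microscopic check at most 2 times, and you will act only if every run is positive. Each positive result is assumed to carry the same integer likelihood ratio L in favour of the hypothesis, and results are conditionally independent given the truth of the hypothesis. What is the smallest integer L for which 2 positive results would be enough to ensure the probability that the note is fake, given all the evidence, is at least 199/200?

Prior odds = 0.046/0.954 = 23/477.
Target odds = 0.995/0.005 = 199.
Need L² ≥ 199 ÷ (23/477) = 94923/23.
64² = 4096 < 94923/23 ≤ 4225 = 65², so L = 65.

65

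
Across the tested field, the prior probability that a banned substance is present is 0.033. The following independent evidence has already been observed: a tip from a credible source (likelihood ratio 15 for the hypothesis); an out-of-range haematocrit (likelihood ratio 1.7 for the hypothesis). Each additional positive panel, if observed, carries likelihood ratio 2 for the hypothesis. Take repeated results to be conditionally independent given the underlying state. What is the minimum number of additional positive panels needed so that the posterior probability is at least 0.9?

Prior odds = 0.033/0.967 = 33/967.
Combined Bayes factor of the evidence already in hand = 15 × 1.7 = 25.5.
Odds after that evidence = (33/967) × 25.5 = 1683/1934.
Target odds = 0.9/0.1 = 9.
Need 2ⁿ ≥ 9 ÷ (1683/1934) = 1934/187.
2³ = 8 falls short of 1934/187 but 2⁴ = 16 reaches it, so n = 4.

4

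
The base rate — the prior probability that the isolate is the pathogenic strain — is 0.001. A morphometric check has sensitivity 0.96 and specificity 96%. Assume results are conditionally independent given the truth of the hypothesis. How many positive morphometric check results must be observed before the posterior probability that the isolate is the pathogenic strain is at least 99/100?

Prior odds: 0.001 ÷ 0.999 = 1/999.
False-positive rate = 1 − 0.96 = 0.04; likelihood ratio of a positive = 0.96/0.04 = 24.
Target odds: 0.99 ÷ 0.01 = 99.
Need (1/999) × 24ⁿ ≥ 99, i.e. 24ⁿ ≥ 98901.
24³ = 13824 falls short of 98901 but 24⁴ = 331776 reaches it, so n = 4.

4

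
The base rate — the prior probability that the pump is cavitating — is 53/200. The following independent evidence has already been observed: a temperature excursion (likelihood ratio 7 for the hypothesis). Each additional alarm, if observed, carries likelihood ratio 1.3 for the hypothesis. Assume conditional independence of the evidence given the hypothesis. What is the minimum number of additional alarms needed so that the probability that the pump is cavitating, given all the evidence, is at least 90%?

Prior odds = 0.265/0.735 = 53/147.
Bayes factor of the evidence already in hand = 7.
Odds after that evidence = (53/147) × 7 = 53/21.
Target odds = 0.9/0.1 = 9.
Need 1.3ⁿ ≥ 9 ÷ (53/21) = 189/53.
1.3⁴ = 2.8561 falls short of 189/53 but 1.3⁵ = 371293/100000 reaches it, so n = 5.

5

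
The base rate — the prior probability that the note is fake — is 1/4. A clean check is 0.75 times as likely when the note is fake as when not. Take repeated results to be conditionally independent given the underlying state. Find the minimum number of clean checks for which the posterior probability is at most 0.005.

Prior odds = 0.25/0.75 = 1/3.
Likelihood ratio per clean check = 0.75.
Target posterior odds = 0.005/0.995 = 1/199.
Require 0.75ⁿ ≤ 1/199 ÷ (1/3) = 3/199.
0.75¹⁴ = 4782969/268435456 is still above 3/199 but 0.75¹⁵ ≈0.0133635 is at or below it, so n = 15.

15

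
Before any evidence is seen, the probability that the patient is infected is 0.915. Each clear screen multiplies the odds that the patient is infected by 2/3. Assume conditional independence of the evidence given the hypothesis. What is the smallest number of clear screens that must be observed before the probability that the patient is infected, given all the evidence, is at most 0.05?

14

Prior odds: 0.915 ÷ 0.085 = 183/17.
Likelihood ratio per clear screen = 2/3.
Target odds: 0.05 ÷ 0.95 = 1/19.
Require (2/3)ⁿ ≤ 1/19 ÷ (183/17) = 17/3477.
(2/3)¹³ = 8192/1594323 is still above 17/3477 but (2/3)¹⁴ = 16384/4782969 is at or below it, so n = 14.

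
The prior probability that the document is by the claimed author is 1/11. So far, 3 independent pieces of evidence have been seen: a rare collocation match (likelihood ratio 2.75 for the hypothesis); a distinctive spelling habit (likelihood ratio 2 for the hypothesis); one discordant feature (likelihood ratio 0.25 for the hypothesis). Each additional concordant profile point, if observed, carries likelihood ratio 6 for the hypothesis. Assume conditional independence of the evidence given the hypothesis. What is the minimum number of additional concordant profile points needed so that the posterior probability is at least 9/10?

3

Prior odds = (1/11)/(10/11) = 0.1.
Combined Bayes factor of the evidence already in hand = 2.75 × 2 × 0.25 = 1.375.
Odds after that evidence = 0.1 × 1.375 = 0.1375.
Target odds = 0.9/0.1 = 9.
Need 6ⁿ ≥ 9 ÷ 0.1375 = 720/11.
6² = 36 falls short of 720/11 but 6³ = 216 reaches it, so n = 3.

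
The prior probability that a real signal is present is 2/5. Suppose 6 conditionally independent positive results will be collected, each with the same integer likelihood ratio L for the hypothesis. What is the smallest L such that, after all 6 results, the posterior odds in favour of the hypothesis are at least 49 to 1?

3

Prior odds = 0.4/0.6 = 2/3.
Target odds = 49.
Need L⁶ ≥ 49 ÷ (2/3) = 73.5.
2⁶ = 64 < 73.5 ≤ 729 = 3⁶, so L = 3.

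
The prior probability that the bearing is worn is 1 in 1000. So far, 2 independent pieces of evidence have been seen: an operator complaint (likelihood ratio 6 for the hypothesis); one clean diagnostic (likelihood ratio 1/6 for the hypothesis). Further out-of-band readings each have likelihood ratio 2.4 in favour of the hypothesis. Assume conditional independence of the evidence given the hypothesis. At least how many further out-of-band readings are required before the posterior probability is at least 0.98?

Prior odds = 0.001/0.999 = 1/999.
Combined Bayes factor of the evidence already in hand = 6 × (1/6) = 1.
Odds after that evidence = (1/999) × 1 = 1/999.
Target odds = 0.98/0.02 = 49.
Need 2.4ⁿ ≥ 49 ÷ (1/999) = 48951.
2.4¹² ≈36520.3 falls short of 48951 but 2.4¹³ ≈87648.8 reaches it, so n = 13.

13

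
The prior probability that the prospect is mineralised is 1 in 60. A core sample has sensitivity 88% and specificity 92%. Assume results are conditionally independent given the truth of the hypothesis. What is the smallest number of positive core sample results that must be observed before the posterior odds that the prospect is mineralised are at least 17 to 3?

3

Prior odds: (1/60) ÷ (59/60) = 1/59.
False-positive rate = 1 − 0.92 = 0.08; likelihood ratio of a positive = 0.88/0.08 = 11.
Target odds = 17/3.
Need (1/59) × 11ⁿ ≥ 17/3, i.e. 11ⁿ ≥ 1003/3.
11² = 121 falls short of 1003/3 but 11³ = 1331 reaches it, so n = 3.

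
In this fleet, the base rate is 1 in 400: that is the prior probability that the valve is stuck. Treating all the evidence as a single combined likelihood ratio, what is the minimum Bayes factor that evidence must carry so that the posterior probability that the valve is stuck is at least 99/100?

Prior odds = 0.0025/0.9975 = 1/399.
Target odds = 0.99/0.01 = 99.
Required Bayes factor = 99 ÷ (1/399) = 39501.

39501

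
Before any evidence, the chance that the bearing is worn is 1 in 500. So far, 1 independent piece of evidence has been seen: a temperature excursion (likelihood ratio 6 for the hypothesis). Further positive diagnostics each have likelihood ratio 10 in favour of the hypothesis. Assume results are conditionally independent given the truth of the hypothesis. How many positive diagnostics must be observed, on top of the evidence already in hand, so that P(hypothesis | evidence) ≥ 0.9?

3

Prior odds = 0.002/0.998 = 1/499.
Bayes factor of the evidence already in hand = 6.
Odds after that evidence = (1/499) × 6 = 6/499.
Target odds = 0.9/0.1 = 9.
Need 10ⁿ ≥ 9 ÷ (6/499) = 748.5.
10² = 100 falls short of 748.5 but 10³ = 1000 reaches it, so n = 3.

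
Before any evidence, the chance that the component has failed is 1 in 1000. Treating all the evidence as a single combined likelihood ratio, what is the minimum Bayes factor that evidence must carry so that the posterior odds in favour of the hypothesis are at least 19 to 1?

Prior odds = 0.001/0.999 = 1/999.
Target odds = 19.
Required Bayes factor = 19 ÷ (1/999) = 18981.

18981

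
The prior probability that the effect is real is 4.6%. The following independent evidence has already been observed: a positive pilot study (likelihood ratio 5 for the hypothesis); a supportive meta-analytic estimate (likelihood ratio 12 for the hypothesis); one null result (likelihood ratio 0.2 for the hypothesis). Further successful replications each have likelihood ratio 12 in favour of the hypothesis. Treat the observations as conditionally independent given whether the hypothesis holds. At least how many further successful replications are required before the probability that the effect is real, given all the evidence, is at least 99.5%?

Prior odds = 0.046/0.954 = 23/477.
Combined Bayes factor of the evidence already in hand = 5 × 12 × 0.2 = 12.
Odds after that evidence = (23/477) × 12 = 92/159.
Target odds = 0.995/0.005 = 199.
Need 12ⁿ ≥ 199 ÷ (92/159) = 31641/92.
12² = 144 falls short of 31641/92 but 12³ = 1728 reaches it, so n = 3.

3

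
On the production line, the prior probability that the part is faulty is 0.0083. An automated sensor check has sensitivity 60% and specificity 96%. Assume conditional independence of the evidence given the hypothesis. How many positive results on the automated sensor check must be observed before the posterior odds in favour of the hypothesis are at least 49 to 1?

Prior odds: 0.0083 ÷ 0.9917 = 83/9917.
False-positive rate = 1 − 0.96 = 0.04; likelihood ratio of a positive = 0.6/0.04 = 15.
Target odds = 49.
Need (83/9917) × 15ⁿ ≥ 49, i.e. 15ⁿ ≥ 485933/83.
15³ = 3375 falls short of 485933/83 but 15⁴ = 50625 reaches it, so n = 4.

4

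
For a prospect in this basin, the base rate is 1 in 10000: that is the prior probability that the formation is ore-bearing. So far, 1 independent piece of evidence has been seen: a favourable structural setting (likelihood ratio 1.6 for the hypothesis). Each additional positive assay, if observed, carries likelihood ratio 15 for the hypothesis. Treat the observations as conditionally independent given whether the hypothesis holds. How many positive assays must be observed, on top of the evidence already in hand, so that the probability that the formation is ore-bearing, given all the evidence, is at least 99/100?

Prior odds = 0.0001/0.9999 = 1/9999.
Bayes factor of the evidence already in hand = 1.6.
Odds after that evidence = (1/9999) × 1.6 = 8/49995.
Target odds = 0.99/0.01 = 99.
Need 15ⁿ ≥ 99 ÷ (8/49995) = 618688.125.
15⁴ = 50625 falls short of 618688.125 but 15⁵ = 759375 reaches it, so n = 5.

5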